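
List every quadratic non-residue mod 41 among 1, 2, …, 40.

Square k = 1,…,20 (k and 41−k give the same square):
1²=1, 2²=4, 3²=9, 4²=16, 5²=25, 6²=36, 7²≡8, 8²≡23, 9²≡40, 10²≡18, 11²≡39, 12²≡21, 13²≡5, 14²≡32, 15²≡20, 16²≡10, 17²≡2, 18²≡37, 19²≡33, 20²≡31 (mod 41).
The residues are {1, 2, 4, 5, 8, 9, 10, 16, 18, 20, 21, 23, 25, 31, 32, 33, 36, 37, 39, 40}; the non-residues are the remaining 20 nonzero classes.

3, 6, 7, 11, 12, 13, 14, 15, 17, 19, 22, 24, 26, 27, 28, 29, 30, 34, 35, 38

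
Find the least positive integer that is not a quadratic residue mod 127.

(2/127) = +1, so 2 is a residue.
(3/127) = −1, so 3 is the smallest positive non-residue mod 127.

3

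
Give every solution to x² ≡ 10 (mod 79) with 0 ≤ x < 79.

22, 57

Since 79 ≡ 3 (mod 4), a square root of 10 is 10^((79+1)/4) = 10^20 mod 79.
Repeated squaring: 10^2≡21, 10^4≡46, 10^8≡62, 10^16≡52 (mod 79).
10^20 = 10^(16+4) ≡ 22 (mod 79).
Check: 22² = 484 ≡ 10 (mod 79). The two roots are 22 and 57.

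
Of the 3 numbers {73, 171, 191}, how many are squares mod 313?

1

(73/313) = -1 → non-residue.
(171/313) = +1 → QR.
(191/313) = -1 → non-residue.
Total quadratic residues among the 3: 1.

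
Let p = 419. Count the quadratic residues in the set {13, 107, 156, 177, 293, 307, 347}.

(13/419) = +1 → QR.
(107/419) = +1 → QR.
(156/419) = +1 → QR.
(177/419) = +1 → QR.
(293/419) = +1 → QR.
(307/419) = -1 → non-residue.
(347/419) = +1 → QR.
Total quadratic residues among the 7: 6.

6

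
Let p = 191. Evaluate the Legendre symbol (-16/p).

Euler's criterion: (-16/191) ≡ 175^95 (mod 191).
175^2 ≡ 65 (mod 191)
175^4 ≡ 23 (mod 191)
175^8 ≡ 147 (mod 191)
175^16 ≡ 26 (mod 191)
175^32 ≡ 103 (mod 191)
175^64 ≡ 104 (mod 191)
175^95 = 175^(64+16+8+4+2+1) ≡ 190 (mod 191).
Result is 190 ≡ −1, so (-16/191) = −1.

-1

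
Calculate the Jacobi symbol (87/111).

0

Reciprocity: 87 ≡ 3 and 111 ≡ 3 (mod 4), so (87/111) = −(111/87).
Reduce top mod 87: now compute (24/87).
Pull out 2^3: since 87 ≡ 7 (mod 8), (2/87) = +1, so (2/87)^3 = +1.
Reciprocity: 3 ≡ 3 and 87 ≡ 3 (mod 4), so (3/87) = −(87/3).
Reduce top mod 3: now compute (0/3).
Top reduces to 0: gcd > 1, so the symbol is 0.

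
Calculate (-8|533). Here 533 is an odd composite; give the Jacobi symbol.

First reduce: -8 ≡ 525 (mod 533).
Reciprocity: 525 ≡ 1 and 533 ≡ 1 (mod 4), so (525/533) = +(533/525).
Reduce top mod 525: now compute (8/525).
Pull out 2^3: since 525 ≡ 5 (mod 8), (2/525) = -1, so (2/525)^3 = -1.
Reached (1/525) = 1. Collecting the sign flips along the way, the symbol is -1.

-1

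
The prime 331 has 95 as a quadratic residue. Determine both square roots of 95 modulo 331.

162, 169

Since 331 ≡ 3 (mod 4), a square root of 95 is 95^((331+1)/4) = 95^83 mod 331.
Repeated squaring: 95^2≡88, 95^4≡131, 95^8≡280, 95^16≡284, 95^32≡223, 95^64≡79 (mod 331).
95^83 = 95^(64+16+2+1) ≡ 169 (mod 331).
Check: 169² = 28561 ≡ 95 (mod 331). The two roots are 162 and 169.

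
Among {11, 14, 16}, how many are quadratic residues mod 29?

1

(11/29) = -1 → non-residue.
(14/29) = -1 → non-residue.
(16/29) = +1 → QR.
Total quadratic residues among the 3: 1.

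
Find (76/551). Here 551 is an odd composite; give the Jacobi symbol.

0

Pull out 2^2: since 551 ≡ 7 (mod 8), (2/551) = +1, so (2/551)^2 = +1.
Reciprocity: 19 ≡ 3 and 551 ≡ 3 (mod 4), so (19/551) = −(551/19).
Reduce top mod 19: now compute (0/19).
Top reduces to 0: gcd > 1, so the symbol is 0.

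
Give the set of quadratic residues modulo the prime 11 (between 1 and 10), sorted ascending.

Square k = 1,…,5 (k and 11−k give the same square):
1²=1, 2²=4, 3²=9, 4²≡5, 5²≡3 (mod 11).
So the quadratic residues mod 11 are {1, 3, 4, 5, 9}.

1,3,4,5,9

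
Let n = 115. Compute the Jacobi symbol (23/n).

0

Reciprocity: 23 ≡ 3 and 115 ≡ 3 (mod 4), so (23/115) = −(115/23).
Reduce top mod 23: now compute (0/23).
Top reduces to 0: gcd > 1, so the symbol is 0.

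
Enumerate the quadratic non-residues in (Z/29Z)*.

Square k = 1,…,14 (k and 29−k give the same square):
1²=1, 2²=4, 3²=9, 4²=16, 5²=25, 6²≡7, 7²≡20, 8²≡6, 9²≡23, 10²≡13, 11²≡5, 12²≡28, 13²≡24, 14²≡22 (mod 29).
The residues are {1, 4, 5, 6, 7, 9, 13, 16, 20, 22, 23, 24, 25, 28}; the non-residues are the remaining 14 nonzero classes.

2,3,8,10,11,12,14,15,17,18,19,21,26,27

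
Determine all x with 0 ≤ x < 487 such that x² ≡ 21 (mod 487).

Since 487 ≡ 3 (mod 4), a square root of 21 is 21^((487+1)/4) = 21^122 mod 487.
Repeated squaring: 21^2≡441, 21^4≡168, 21^8≡465, 21^16≡484, 21^32≡9, 21^64≡81 (mod 487).
21^122 = 21^(64+32+16+8+2) ≡ 171 (mod 487).
Check: 171² = 29241 ≡ 21 (mod 487). The two roots are 171 and 316.

171, 316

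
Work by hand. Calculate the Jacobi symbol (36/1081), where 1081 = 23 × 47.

1

Pull out 2^2: since 1081 ≡ 1 (mod 8), (2/1081) = +1, so (2/1081)^2 = +1.
Reciprocity: 9 ≡ 1 and 1081 ≡ 1 (mod 4), so (9/1081) = +(1081/9).
Reduce top mod 9: now compute (1/9).
Reached (1/9) = 1. Collecting the sign flips along the way, the symbol is +1.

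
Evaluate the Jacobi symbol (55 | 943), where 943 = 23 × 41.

Reciprocity: 55 ≡ 3 and 943 ≡ 3 (mod 4), so (55/943) = −(943/55).
Reduce top mod 55: now compute (8/55).
Pull out 2^3: since 55 ≡ 7 (mod 8), (2/55) = +1, so (2/55)^3 = +1.
Reached (1/55) = 1. Collecting the sign flips along the way, the symbol is -1.

-1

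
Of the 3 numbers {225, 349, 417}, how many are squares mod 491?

3

(225/491) = +1 → QR.
(349/491) = +1 → QR.
(417/491) = +1 → QR.
Total quadratic residues among the 3: 3.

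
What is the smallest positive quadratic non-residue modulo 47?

(2/47) = +1, so 2 is a residue.
(3/47) = +1, so 3 is a residue.
(4/47) = +1, so 4 is a residue.
(5/47) = −1, so 5 is the smallest positive non-residue mod 47.

5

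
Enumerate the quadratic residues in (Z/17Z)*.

1,2,4,8,9,13,15,16

Square k = 1,…,8 (k and 17−k give the same square):
1²=1, 2²=4, 3²=9, 4²=16, 5²≡8, 6²≡2, 7²≡15, 8²≡13 (mod 17).
So the quadratic residues mod 17 are {1, 2, 4, 8, 9, 13, 15, 16}.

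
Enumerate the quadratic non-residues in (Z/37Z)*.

2, 5, 6, 8, 13, 14, 15, 17, 18, 19, 20, 22, 23, 24, 29, 31, 32, 35

Square k = 1,…,18 (k and 37−k give the same square):
1²=1, 2²=4, 3²=9, 4²=16, 5²=25, 6²=36, 7²≡12, 8²≡27, 9²≡7, 10²≡26, 11²≡10, 12²≡33, 13²≡21, 14²≡11, 15²≡3, 16²≡34, 17²≡30, 18²≡28 (mod 37).
The residues are {1, 3, 4, 7, 9, 10, 11, 12, 16, 21, 25, 26, 27, 28, 30, 33, 34, 36}; the non-residues are the remaining 18 nonzero classes.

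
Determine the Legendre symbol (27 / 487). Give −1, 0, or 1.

-1

Reciprocity: 27 ≡ 3 and 487 ≡ 3 (mod 4), so (27/487) = −(487/27).
Reduce top mod 27: now compute (1/27).
Reached (1/27) = 1. Collecting the sign flips along the way, the symbol is -1.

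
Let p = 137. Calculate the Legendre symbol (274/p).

First reduce: 274 ≡ 0 (mod 137).
Top reduces to 0: gcd > 1, so the symbol is 0.

0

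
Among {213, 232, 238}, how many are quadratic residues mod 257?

2

(213/257) = +1 → QR.
(232/257) = +1 → QR.
(238/257) = -1 → non-residue.
Total quadratic residues among the 3: 2.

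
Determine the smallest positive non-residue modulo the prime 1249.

(2/1249) = +1, so 2 is a residue.
(3/1249) = +1, so 3 is a residue.
(4/1249) = +1, so 4 is a residue.
(5/1249) = +1, so 5 is a residue.
(6/1249) = +1, so 6 is a residue.
(7/1249) = −1, so 7 is the smallest positive non-residue mod 1249.

7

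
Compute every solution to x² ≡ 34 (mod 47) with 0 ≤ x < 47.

9, 38

Since 47 ≡ 3 (mod 4), a square root of 34 is 34^((47+1)/4) = 34^12 mod 47.
Repeated squaring: 34^2≡28, 34^4≡32, 34^8≡37 (mod 47).
34^12 = 34^(8+4) ≡ 9 (mod 47).
Check: 9² = 81 ≡ 34 (mod 47). The two roots are 9 and 38.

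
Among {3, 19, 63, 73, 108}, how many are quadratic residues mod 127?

(3/127) = -1 → non-residue.
(19/127) = +1 → QR.
(63/127) = -1 → non-residue.
(73/127) = +1 → QR.
(108/127) = -1 → non-residue.
Total quadratic residues among the 5: 2.

2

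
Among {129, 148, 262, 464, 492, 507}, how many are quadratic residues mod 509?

(129/509) = -1 → non-residue.
(148/509) = +1 → QR.
(262/509) = +1 → QR.
(464/509) = +1 → QR.
(492/509) = +1 → QR.
(507/509) = -1 → non-residue.
Total quadratic residues among the 6: 4.

4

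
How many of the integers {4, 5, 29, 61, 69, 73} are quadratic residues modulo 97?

(4/97) = +1 → QR.
(5/97) = -1 → non-residue.
(29/97) = -1 → non-residue.
(61/97) = +1 → QR.
(69/97) = -1 → non-residue.
(73/97) = +1 → QR.
Total quadratic residues among the 6: 3.

3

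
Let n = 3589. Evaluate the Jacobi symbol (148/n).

0

Pull out 2^2: since 3589 ≡ 5 (mod 8), (2/3589) = -1, so (2/3589)^2 = +1.
Reciprocity: 37 ≡ 1 and 3589 ≡ 1 (mod 4), so (37/3589) = +(3589/37).
Reduce top mod 37: now compute (0/37).
Top reduces to 0: gcd > 1, so the symbol is 0.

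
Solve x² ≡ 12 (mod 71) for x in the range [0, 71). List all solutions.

15, 56

Since 71 ≡ 3 (mod 4), a square root of 12 is 12^((71+1)/4) = 12^18 mod 71.
Repeated squaring: 12^2≡2, 12^4≡4, 12^8≡16, 12^16≡43 (mod 71).
12^18 = 12^(16+2) ≡ 15 (mod 71).
Check: 15² = 225 ≡ 12 (mod 71). The two roots are 15 and 56.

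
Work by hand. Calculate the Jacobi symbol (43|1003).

Reciprocity: 43 ≡ 3 and 1003 ≡ 3 (mod 4), so (43/1003) = −(1003/43).
Reduce top mod 43: now compute (14/43).
Pull out 2: since 43 ≡ 3 (mod 8), (2/43) = -1.
Reciprocity: 7 ≡ 3 and 43 ≡ 3 (mod 4), so (7/43) = −(43/7).
Reduce top mod 7: now compute (1/7).
Reached (1/7) = 1. Collecting the sign flips along the way, the symbol is -1.

-1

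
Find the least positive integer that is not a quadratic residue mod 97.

(2/97) = +1, so 2 is a residue.
(3/97) = +1, so 3 is a residue.
(4/97) = +1, so 4 is a residue.
(5/97) = −1, so 5 is the smallest positive non-residue mod 97.

5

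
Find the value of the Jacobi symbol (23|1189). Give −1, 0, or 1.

1

Reciprocity: 23 ≡ 3 and 1189 ≡ 1 (mod 4), so (23/1189) = +(1189/23).
Reduce top mod 23: now compute (16/23).
Pull out 2^4: since 23 ≡ 7 (mod 8), (2/23) = +1, so (2/23)^4 = +1.
Reached (1/23) = 1. Collecting the sign flips along the way, the symbol is +1.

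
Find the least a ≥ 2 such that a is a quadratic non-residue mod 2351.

(2/2351) = +1, so 2 is a residue.
(3/2351) = +1, so 3 is a residue.
(4/2351) = +1, so 4 is a residue.
(5/2351) = +1, so 5 is a residue.
(6/2351) = +1, so 6 is a residue.
(7/2351) = +1, so 7 is a residue.
(8/2351) = +1, so 8 is a residue.
(9/2351) = +1, so 9 is a residue.
(10/2351) = +1, so 10 is a residue.
(11/2351) = +1, so 11 is a residue.
(12/2351) = +1, so 12 is a residue.
(13/2351) = −1, so 13 is the smallest positive non-residue mod 2351.

13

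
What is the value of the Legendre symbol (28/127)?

Pull out 2^2: since 127 ≡ 7 (mod 8), (2/127) = +1, so (2/127)^2 = +1.
Reciprocity: 7 ≡ 3 and 127 ≡ 3 (mod 4), so (7/127) = −(127/7).
Reduce top mod 7: now compute (1/7).
Reached (1/7) = 1. Collecting the sign flips along the way, the symbol is -1.

-1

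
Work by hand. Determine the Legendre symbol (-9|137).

First reduce: -9 ≡ 128 (mod 137).
Pull out 2^7: since 137 ≡ 1 (mod 8), (2/137) = +1, so (2/137)^7 = +1.
Reached (1/137) = 1. Collecting the sign flips along the way, the symbol is +1.

1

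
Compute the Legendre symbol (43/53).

Euler's criterion: (43/53) ≡ 43^26 (mod 53).
43^2 ≡ 47 (mod 53)
43^4 ≡ 36 (mod 53)
43^8 ≡ 24 (mod 53)
43^16 ≡ 46 (mod 53)
43^26 = 43^(16+8+2) ≡ 1 (mod 53).
Result is 1, so (43/53) = 1.

1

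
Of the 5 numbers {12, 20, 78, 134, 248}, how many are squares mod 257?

2

(12/257) = -1 → non-residue.
(20/257) = -1 → non-residue.
(78/257) = -1 → non-residue.
(134/257) = +1 → QR.
(248/257) = +1 → QR.
Total quadratic residues among the 5: 2.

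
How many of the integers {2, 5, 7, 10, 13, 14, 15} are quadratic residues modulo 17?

3

(2/17) = +1 → QR.
(5/17) = -1 → non-residue.
(7/17) = -1 → non-residue.
(10/17) = -1 → non-residue.
(13/17) = +1 → QR.
(14/17) = -1 → non-residue.
(15/17) = +1 → QR.
Total quadratic residues among the 7: 3.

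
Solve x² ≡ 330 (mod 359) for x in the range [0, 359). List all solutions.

Since 359 ≡ 3 (mod 4), a square root of 330 is 330^((359+1)/4) = 330^90 mod 359.
Repeated squaring: 330^2≡123, 330^4≡51, 330^8≡88, 330^16≡205, 330^32≡22, 330^64≡125 (mod 359).
330^90 = 330^(64+16+8+2) ≡ 164 (mod 359).
Check: 164² = 26896 ≡ 330 (mod 359). The two roots are 164 and 195.

164, 195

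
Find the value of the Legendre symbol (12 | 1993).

Pull out 2^2: since 1993 ≡ 1 (mod 8), (2/1993) = +1, so (2/1993)^2 = +1.
Reciprocity: 3 ≡ 3 and 1993 ≡ 1 (mod 4), so (3/1993) = +(1993/3).
Reduce top mod 3: now compute (1/3).
Reached (1/3) = 1. Collecting the sign flips along the way, the symbol is +1.

1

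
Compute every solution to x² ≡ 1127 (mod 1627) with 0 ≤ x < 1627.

570, 1057

Since 1627 ≡ 3 (mod 4), a square root of 1127 is 1127^((1627+1)/4) = 1127^407 mod 1627.
Repeated squaring: 1127^2≡1069, 1127^4≡607, 1127^8≡747, 1127^16≡1575, 1127^32≡1077, 1127^64≡1505, 1127^128≡241, 1127^256≡1136 (mod 1627).
1127^407 = 1127^(256+128+16+4+2+1) ≡ 1057 (mod 1627).
Check: 1057² = 1117249 ≡ 1127 (mod 1627). The two roots are 570 and 1057.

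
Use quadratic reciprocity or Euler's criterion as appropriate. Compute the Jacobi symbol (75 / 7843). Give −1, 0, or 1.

-1

Reciprocity: 75 ≡ 3 and 7843 ≡ 3 (mod 4), so (75/7843) = −(7843/75).
Reduce top mod 75: now compute (43/75).
Reciprocity: 43 ≡ 3 and 75 ≡ 3 (mod 4), so (43/75) = −(75/43).
Reduce top mod 43: now compute (32/43).
Pull out 2^5: since 43 ≡ 3 (mod 8), (2/43) = -1, so (2/43)^5 = -1.
Reached (1/43) = 1. Collecting the sign flips along the way, the symbol is -1.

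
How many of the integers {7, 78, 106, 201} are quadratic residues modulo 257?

0

(7/257) = -1 → non-residue.
(78/257) = -1 → non-residue.
(106/257) = -1 → non-residue.
(201/257) = -1 → non-residue.
Total quadratic residues among the 4: 0.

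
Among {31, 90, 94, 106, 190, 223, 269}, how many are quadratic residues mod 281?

(31/281) = +1 → QR.
(90/281) = +1 → QR.
(94/281) = -1 → non-residue.
(106/281) = +1 → QR.
(190/281) = -1 → non-residue.
(223/281) = +1 → QR.
(269/281) = -1 → non-residue.
Total quadratic residues among the 7: 4.

4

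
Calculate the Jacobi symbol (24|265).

Pull out 2^3: since 265 ≡ 1 (mod 8), (2/265) = +1, so (2/265)^3 = +1.
Reciprocity: 3 ≡ 3 and 265 ≡ 1 (mod 4), so (3/265) = +(265/3).
Reduce top mod 3: now compute (1/3).
Reached (1/3) = 1. Collecting the sign flips along the way, the symbol is +1.

1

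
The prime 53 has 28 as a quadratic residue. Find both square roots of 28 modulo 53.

53 ≡ 1 (mod 4), so we find a root by search.
Trying successive values, 9² = 81 ≡ 28 (mod 53). The other root is 53 − 9 = 44.

9, 44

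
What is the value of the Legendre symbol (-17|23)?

1

First reduce: -17 ≡ 6 (mod 23).
Pull out 2: since 23 ≡ 7 (mod 8), (2/23) = +1.
Reciprocity: 3 ≡ 3 and 23 ≡ 3 (mod 4), so (3/23) = −(23/3).
Reduce top mod 3: now compute (2/3).
Pull out 2: since 3 ≡ 3 (mod 8), (2/3) = -1.
Reached (1/3) = 1. Collecting the sign flips along the way, the symbol is +1.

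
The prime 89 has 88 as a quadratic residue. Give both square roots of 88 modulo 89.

89 ≡ 1 (mod 4), so we find a root by search.
Trying successive values, 34² = 1156 ≡ 88 (mod 89). The other root is 89 − 34 = 55.

34, 55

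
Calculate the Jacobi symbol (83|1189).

1

Reciprocity: 83 ≡ 3 and 1189 ≡ 1 (mod 4), so (83/1189) = +(1189/83).
Reduce top mod 83: now compute (27/83).
Reciprocity: 27 ≡ 3 and 83 ≡ 3 (mod 4), so (27/83) = −(83/27).
Reduce top mod 27: now compute (2/27).
Pull out 2: since 27 ≡ 3 (mod 8), (2/27) = -1.
Reached (1/27) = 1. Collecting the sign flips along the way, the symbol is +1.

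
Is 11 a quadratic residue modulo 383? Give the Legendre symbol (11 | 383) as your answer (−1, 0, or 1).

-1

Reciprocity: 11 ≡ 3 and 383 ≡ 3 (mod 4), so (11/383) = −(383/11).
Reduce top mod 11: now compute (9/11).
Reciprocity: 9 ≡ 1 and 11 ≡ 3 (mod 4), so (9/11) = +(11/9).
Reduce top mod 9: now compute (2/9).
Pull out 2: since 9 ≡ 1 (mod 8), (2/9) = +1.
Reached (1/9) = 1. Collecting the sign flips along the way, the symbol is -1.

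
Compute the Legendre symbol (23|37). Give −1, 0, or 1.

Reciprocity: 23 ≡ 3 and 37 ≡ 1 (mod 4), so (23/37) = +(37/23).
Reduce top mod 23: now compute (14/23).
Pull out 2: since 23 ≡ 7 (mod 8), (2/23) = +1.
Reciprocity: 7 ≡ 3 and 23 ≡ 3 (mod 4), so (7/23) = −(23/7).
Reduce top mod 7: now compute (2/7).
Pull out 2: since 7 ≡ 7 (mod 8), (2/7) = +1.
Reached (1/7) = 1. Collecting the sign flips along the way, the symbol is -1.

-1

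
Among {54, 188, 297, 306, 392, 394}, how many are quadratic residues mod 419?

(54/419) = -1 → non-residue.
(188/419) = +1 → QR.
(297/419) = -1 → non-residue.
(306/419) = +1 → QR.
(392/419) = -1 → non-residue.
(394/419) = -1 → non-residue.
Total quadratic residues among the 6: 2.

2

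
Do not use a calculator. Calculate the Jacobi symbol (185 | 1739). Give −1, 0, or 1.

Reciprocity: 185 ≡ 1 and 1739 ≡ 3 (mod 4), so (185/1739) = +(1739/185).
Reduce top mod 185: now compute (74/185).
Pull out 2: since 185 ≡ 1 (mod 8), (2/185) = +1.
Reciprocity: 37 ≡ 1 and 185 ≡ 1 (mod 4), so (37/185) = +(185/37).
Reduce top mod 37: now compute (0/37).
Top reduces to 0: gcd > 1, so the symbol is 0.

0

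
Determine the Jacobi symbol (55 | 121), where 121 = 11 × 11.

Reciprocity: 55 ≡ 3 and 121 ≡ 1 (mod 4), so (55/121) = +(121/55).
Reduce top mod 55: now compute (11/55).
Reciprocity: 11 ≡ 3 and 55 ≡ 3 (mod 4), so (11/55) = −(55/11).
Reduce top mod 11: now compute (0/11).
Top reduces to 0: gcd > 1, so the symbol is 0.

0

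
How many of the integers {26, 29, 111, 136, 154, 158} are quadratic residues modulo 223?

(26/223) = -1 → non-residue.
(29/223) = +1 → QR.
(111/223) = -1 → non-residue.
(136/223) = +1 → QR.
(154/223) = -1 → non-residue.
(158/223) = -1 → non-residue.
Total quadratic residues among the 6: 2.

2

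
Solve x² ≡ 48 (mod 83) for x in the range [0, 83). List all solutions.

31, 52

Since 83 ≡ 3 (mod 4), a square root of 48 is 48^((83+1)/4) = 48^21 mod 83.
Repeated squaring: 48^2≡63, 48^4≡68, 48^8≡59, 48^16≡78 (mod 83).
48^21 = 48^(16+4+1) ≡ 31 (mod 83).
Check: 31² = 961 ≡ 48 (mod 83). The two roots are 31 and 52.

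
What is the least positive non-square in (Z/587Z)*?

2

(2/587) = −1, so 2 is the smallest positive non-residue mod 587.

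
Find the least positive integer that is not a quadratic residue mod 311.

(2/311) = +1, so 2 is a residue.
(3/311) = +1, so 3 is a residue.
(4/311) = +1, so 4 is a residue.
(5/311) = +1, so 5 is a residue.
(6/311) = +1, so 6 is a residue.
(7/311) = +1, so 7 is a residue.
(8/311) = +1, so 8 is a residue.
(9/311) = +1, so 9 is a residue.
(10/311) = +1, so 10 is a residue.
(11/311) = −1, so 11 is the smallest positive non-residue mod 311.

11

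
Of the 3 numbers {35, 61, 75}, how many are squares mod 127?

2

(35/127) = +1 → QR.
(61/127) = +1 → QR.
(75/127) = -1 → non-residue.
Total quadratic residues among the 3: 2.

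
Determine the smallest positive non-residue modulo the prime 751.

3

(2/751) = +1, so 2 is a residue.
(3/751) = −1, so 3 is the smallest positive non-residue mod 751.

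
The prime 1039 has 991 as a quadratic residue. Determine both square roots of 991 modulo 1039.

85, 954

Since 1039 ≡ 3 (mod 4), a square root of 991 is 991^((1039+1)/4) = 991^260 mod 1039.
Repeated squaring: 991^2≡226, 991^4≡165, 991^8≡211, 991^16≡883, 991^32≡439, 991^64≡506, 991^128≡442, 991^256≡32 (mod 1039).
991^260 = 991^(256+4) ≡ 85 (mod 1039).
Check: 85² = 7225 ≡ 991 (mod 1039). The two roots are 85 and 954.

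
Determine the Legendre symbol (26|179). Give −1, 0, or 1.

Pull out 2: since 179 ≡ 3 (mod 8), (2/179) = -1.
Reciprocity: 13 ≡ 1 and 179 ≡ 3 (mod 4), so (13/179) = +(179/13).
Reduce top mod 13: now compute (10/13).
Pull out 2: since 13 ≡ 5 (mod 8), (2/13) = -1.
Reciprocity: 5 ≡ 1 and 13 ≡ 1 (mod 4), so (5/13) = +(13/5).
Reduce top mod 5: now compute (3/5).
Reciprocity: 3 ≡ 3 and 5 ≡ 1 (mod 4), so (3/5) = +(5/3).
Reduce top mod 3: now compute (2/3).
Pull out 2: since 3 ≡ 3 (mod 8), (2/3) = -1.
Reached (1/3) = 1. Collecting the sign flips along the way, the symbol is -1.

-1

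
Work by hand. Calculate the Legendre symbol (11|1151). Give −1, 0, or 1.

Reciprocity: 11 ≡ 3 and 1151 ≡ 3 (mod 4), so (11/1151) = −(1151/11).
Reduce top mod 11: now compute (7/11).
Reciprocity: 7 ≡ 3 and 11 ≡ 3 (mod 4), so (7/11) = −(11/7).
Reduce top mod 7: now compute (4/7).
Pull out 2^2: since 7 ≡ 7 (mod 8), (2/7) = +1, so (2/7)^2 = +1.
Reached (1/7) = 1. Collecting the sign flips along the way, the symbol is +1.

1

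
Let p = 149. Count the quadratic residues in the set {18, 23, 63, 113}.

(18/149) = -1 → non-residue.
(23/149) = -1 → non-residue.
(63/149) = +1 → QR.
(113/149) = +1 → QR.
Total quadratic residues among the 4: 2.

2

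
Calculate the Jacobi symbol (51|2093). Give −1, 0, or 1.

-1

Reciprocity: 51 ≡ 3 and 2093 ≡ 1 (mod 4), so (51/2093) = +(2093/51).
Reduce top mod 51: now compute (2/51).
Pull out 2: since 51 ≡ 3 (mod 8), (2/51) = -1.
Reached (1/51) = 1. Collecting the sign flips along the way, the symbol is -1.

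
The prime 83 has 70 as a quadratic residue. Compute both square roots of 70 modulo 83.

Since 83 ≡ 3 (mod 4), a square root of 70 is 70^((83+1)/4) = 70^21 mod 83.
Repeated squaring: 70^2≡3, 70^4≡9, 70^8≡81, 70^16≡4 (mod 83).
70^21 = 70^(16+4+1) ≡ 30 (mod 83).
Check: 30² = 900 ≡ 70 (mod 83). The two roots are 30 and 53.

30, 53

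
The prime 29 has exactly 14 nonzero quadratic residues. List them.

1 4 5 6 7 9 13 16 20 22 23 24 25 28

Square k = 1,…,14 (k and 29−k give the same square):
1²=1, 2²=4, 3²=9, 4²=16, 5²=25, 6²≡7, 7²≡20, 8²≡6, 9²≡23, 10²≡13, 11²≡5, 12²≡28, 13²≡24, 14²≡22 (mod 29).
So the quadratic residues mod 29 are {1, 4, 5, 6, 7, 9, 13, 16, 20, 22, 23, 24, 25, 28}.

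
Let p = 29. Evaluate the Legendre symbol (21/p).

Reciprocity: 21 ≡ 1 and 29 ≡ 1 (mod 4), so (21/29) = +(29/21).
Reduce top mod 21: now compute (8/21).
Pull out 2^3: since 21 ≡ 5 (mod 8), (2/21) = -1, so (2/21)^3 = -1.
Reached (1/21) = 1. Collecting the sign flips along the way, the symbol is -1.

-1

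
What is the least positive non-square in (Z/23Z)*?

5

(2/23) = +1, so 2 is a residue.
(3/23) = +1, so 3 is a residue.
(4/23) = +1, so 4 is a residue.
(5/23) = −1, so 5 is the smallest positive non-residue mod 23.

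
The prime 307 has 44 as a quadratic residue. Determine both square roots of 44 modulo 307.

Since 307 ≡ 3 (mod 4), a square root of 44 is 44^((307+1)/4) = 44^77 mod 307.
Repeated squaring: 44^2≡94, 44^4≡240, 44^8≡191, 44^16≡255, 44^32≡248, 44^64≡104 (mod 307).
44^77 = 44^(64+8+4+1) ≡ 257 (mod 307).
Check: 257² = 66049 ≡ 44 (mod 307). The two roots are 50 and 257.

50, 257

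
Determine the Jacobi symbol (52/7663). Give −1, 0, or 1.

Pull out 2^2: since 7663 ≡ 7 (mod 8), (2/7663) = +1, so (2/7663)^2 = +1.
Reciprocity: 13 ≡ 1 and 7663 ≡ 3 (mod 4), so (13/7663) = +(7663/13).
Reduce top mod 13: now compute (6/13).
Pull out 2: since 13 ≡ 5 (mod 8), (2/13) = -1.
Reciprocity: 3 ≡ 3 and 13 ≡ 1 (mod 4), so (3/13) = +(13/3).
Reduce top mod 3: now compute (1/3).
Reached (1/3) = 1. Collecting the sign flips along the way, the symbol is -1.

-1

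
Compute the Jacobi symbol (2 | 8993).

Pull out 2: since 8993 ≡ 1 (mod 8), (2/8993) = +1.
Reached (1/8993) = 1. Collecting the sign flips along the way, the symbol is +1.

1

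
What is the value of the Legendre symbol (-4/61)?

1

First reduce: -4 ≡ 57 (mod 61).
Reciprocity: 57 ≡ 1 and 61 ≡ 1 (mod 4), so (57/61) = +(61/57).
Reduce top mod 57: now compute (4/57).
Pull out 2^2: since 57 ≡ 1 (mod 8), (2/57) = +1, so (2/57)^2 = +1.
Reached (1/57) = 1. Collecting the sign flips along the way, the symbol is +1.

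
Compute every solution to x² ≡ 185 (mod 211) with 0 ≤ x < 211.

Since 211 ≡ 3 (mod 4), a square root of 185 is 185^((211+1)/4) = 185^53 mod 211.
Repeated squaring: 185^2≡43, 185^4≡161, 185^8≡179, 185^16≡180, 185^32≡117 (mod 211).
185^53 = 185^(32+16+4+1) ≡ 117 (mod 211).
Check: 117² = 13689 ≡ 185 (mod 211). The two roots are 94 and 117.

94, 117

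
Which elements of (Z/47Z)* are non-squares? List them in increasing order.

5,10,11,13,15,19,20,22,23,26,29,30,31,33,35,38,39,40,41,43,44,45,46

Square k = 1,…,23 (k and 47−k give the same square):
1²=1, 2²=4, 3²=9, 4²=16, 5²=25, 6²=36, 7²≡2, 8²≡17, 9²≡34, 10²≡6, 11²≡27, 12²≡3, 13²≡28, 14²≡8, 15²≡37, 16²≡21, 17²≡7, 18²≡42, 19²≡32, 20²≡24, 21²≡18, 22²≡14, 23²≡12 (mod 47).
The residues are {1, 2, 3, 4, 6, 7, 8, 9, 12, 14, 16, 17, 18, 21, 24, 25, 27, 28, 32, 34, 36, 37, 42}; the non-residues are the remaining 23 nonzero classes.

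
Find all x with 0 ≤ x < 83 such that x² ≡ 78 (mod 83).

Since 83 ≡ 3 (mod 4), a square root of 78 is 78^((83+1)/4) = 78^21 mod 83.
Repeated squaring: 78^2≡25, 78^4≡44, 78^8≡27, 78^16≡65 (mod 83).
78^21 = 78^(16+4+1) ≡ 59 (mod 83).
Check: 59² = 3481 ≡ 78 (mod 83). The two roots are 24 and 59.

24, 59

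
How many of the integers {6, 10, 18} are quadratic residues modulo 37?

1

(6/37) = -1 → non-residue.
(10/37) = +1 → QR.
(18/37) = -1 → non-residue.
Total quadratic residues among the 3: 1.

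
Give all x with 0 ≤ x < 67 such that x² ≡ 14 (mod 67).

9, 58

Since 67 ≡ 3 (mod 4), a square root of 14 is 14^((67+1)/4) = 14^17 mod 67.
Repeated squaring: 14^2≡62, 14^4≡25, 14^8≡22, 14^16≡15 (mod 67).
14^17 = 14^(16+1) ≡ 9 (mod 67).
Check: 9² = 81 ≡ 14 (mod 67). The two roots are 9 and 58.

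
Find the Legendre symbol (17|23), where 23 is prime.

-1

Reciprocity: 17 ≡ 1 and 23 ≡ 3 (mod 4), so (17/23) = +(23/17).
Reduce top mod 17: now compute (6/17).
Pull out 2: since 17 ≡ 1 (mod 8), (2/17) = +1.
Reciprocity: 3 ≡ 3 and 17 ≡ 1 (mod 4), so (3/17) = +(17/3).
Reduce top mod 3: now compute (2/3).
Pull out 2: since 3 ≡ 3 (mod 8), (2/3) = -1.
Reached (1/3) = 1. Collecting the sign flips along the way, the symbol is -1.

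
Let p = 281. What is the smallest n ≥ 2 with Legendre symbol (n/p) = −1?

3

(2/281) = +1, so 2 is a residue.
(3/281) = −1, so 3 is the smallest positive non-residue mod 281.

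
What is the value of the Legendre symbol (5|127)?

Reciprocity: 5 ≡ 1 and 127 ≡ 3 (mod 4), so (5/127) = +(127/5).
Reduce top mod 5: now compute (2/5).
Pull out 2: since 5 ≡ 5 (mod 8), (2/5) = -1.
Reached (1/5) = 1. Collecting the sign flips along the way, the symbol is -1.

-1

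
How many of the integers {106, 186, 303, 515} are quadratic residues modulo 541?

(106/541) = -1 → non-residue.
(186/541) = -1 → non-residue.
(303/541) = +1 → QR.
(515/541) = +1 → QR.
Total quadratic residues among the 4: 2.

2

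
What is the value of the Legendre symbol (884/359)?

Euler's criterion: (884/359) ≡ 166^179 (mod 359).
166^2 ≡ 272 (mod 359)
166^4 ≡ 30 (mod 359)
166^8 ≡ 182 (mod 359)
166^16 ≡ 96 (mod 359)
166^32 ≡ 241 (mod 359)
166^64 ≡ 282 (mod 359)
166^128 ≡ 185 (mod 359)
166^179 = 166^(128+32+16+2+1) ≡ 358 (mod 359).
Result is 358 ≡ −1, so (884/359) = −1.

-1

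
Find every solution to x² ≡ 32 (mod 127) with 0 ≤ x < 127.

63, 64

Since 127 ≡ 3 (mod 4), a square root of 32 is 32^((127+1)/4) = 32^32 mod 127.
Repeated squaring: 32^2≡8, 32^4≡64, 32^8≡32, 32^16≡8, 32^32≡64 (mod 127).
32^32 = 32^(32) ≡ 64 (mod 127).
Check: 64² = 4096 ≡ 32 (mod 127). The two roots are 63 and 64.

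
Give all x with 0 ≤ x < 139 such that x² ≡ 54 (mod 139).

Since 139 ≡ 3 (mod 4), a square root of 54 is 54^((139+1)/4) = 54^35 mod 139.
Repeated squaring: 54^2≡136, 54^4≡9, 54^8≡81, 54^16≡28, 54^32≡89 (mod 139).
54^35 = 54^(32+2+1) ≡ 38 (mod 139).
Check: 38² = 1444 ≡ 54 (mod 139). The two roots are 38 and 101.

38, 101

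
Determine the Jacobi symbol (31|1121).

Reciprocity: 31 ≡ 3 and 1121 ≡ 1 (mod 4), so (31/1121) = +(1121/31).
Reduce top mod 31: now compute (5/31).
Reciprocity: 5 ≡ 1 and 31 ≡ 3 (mod 4), so (5/31) = +(31/5).
Reduce top mod 5: now compute (1/5).
Reached (1/5) = 1. Collecting the sign flips along the way, the symbol is +1.

1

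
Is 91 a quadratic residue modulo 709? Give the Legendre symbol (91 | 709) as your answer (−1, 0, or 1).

-1

Euler's criterion: (91/709) ≡ 91^354 (mod 709).
91^2 ≡ 482 (mod 709)
91^4 ≡ 481 (mod 709)
91^8 ≡ 227 (mod 709)
91^16 ≡ 481 (mod 709)
91^32 ≡ 227 (mod 709)
91^64 ≡ 481 (mod 709)
91^128 ≡ 227 (mod 709)
91^256 ≡ 481 (mod 709)
91^354 = 91^(256+64+32+2) ≡ 708 (mod 709).
Result is 708 ≡ −1, so (91/709) = −1.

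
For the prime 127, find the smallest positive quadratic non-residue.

3

(2/127) = +1, so 2 is a residue.
(3/127) = −1, so 3 is the smallest positive non-residue mod 127.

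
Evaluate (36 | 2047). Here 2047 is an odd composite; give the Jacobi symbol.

1

Pull out 2^2: since 2047 ≡ 7 (mod 8), (2/2047) = +1, so (2/2047)^2 = +1.
Reciprocity: 9 ≡ 1 and 2047 ≡ 3 (mod 4), so (9/2047) = +(2047/9).
Reduce top mod 9: now compute (4/9).
Pull out 2^2: since 9 ≡ 1 (mod 8), (2/9) = +1, so (2/9)^2 = +1.
Reached (1/9) = 1. Collecting the sign flips along the way, the symbol is +1.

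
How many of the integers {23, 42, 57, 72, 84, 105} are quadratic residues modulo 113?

(23/113) = -1 → non-residue.
(42/113) = -1 → non-residue.
(57/113) = +1 → QR.
(72/113) = +1 → QR.
(84/113) = -1 → non-residue.
(105/113) = +1 → QR.
Total quadratic residues among the 6: 3.

3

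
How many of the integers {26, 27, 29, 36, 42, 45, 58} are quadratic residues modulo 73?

2

(26/73) = -1 → non-residue.
(27/73) = +1 → QR.
(29/73) = -1 → non-residue.
(36/73) = +1 → QR.
(42/73) = -1 → non-residue.
(45/73) = -1 → non-residue.
(58/73) = -1 → non-residue.
Total quadratic residues among the 7: 2.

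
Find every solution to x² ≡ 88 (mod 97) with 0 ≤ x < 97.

31, 66

97 ≡ 1 (mod 4), so we find a root by search.
Trying successive values, 31² = 961 ≡ 88 (mod 97). The other root is 97 − 31 = 66.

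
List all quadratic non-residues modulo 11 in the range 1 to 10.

2,6,7,8,10

Square k = 1,…,5 (k and 11−k give the same square):
1²=1, 2²=4, 3²=9, 4²≡5, 5²≡3 (mod 11).
The residues are {1, 3, 4, 5, 9}; the non-residues are the remaining 5 nonzero classes.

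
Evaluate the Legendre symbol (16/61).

1

Euler's criterion: (16/61) ≡ 16^30 (mod 61).
16^2 ≡ 12 (mod 61)
16^4 ≡ 22 (mod 61)
16^8 ≡ 57 (mod 61)
16^16 ≡ 16 (mod 61)
16^30 = 16^(16+8+4+2) ≡ 1 (mod 61).
Result is 1, so (16/61) = 1.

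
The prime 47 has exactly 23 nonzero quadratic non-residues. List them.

5 10 11 13 15 19 20 22 23 26 29 30 31 33 35 38 39 40 41 43 44 45 46

Square k = 1,…,23 (k and 47−k give the same square):
1²=1, 2²=4, 3²=9, 4²=16, 5²=25, 6²=36, 7²≡2, 8²≡17, 9²≡34, 10²≡6, 11²≡27, 12²≡3, 13²≡28, 14²≡8, 15²≡37, 16²≡21, 17²≡7, 18²≡42, 19²≡32, 20²≡24, 21²≡18, 22²≡14, 23²≡12 (mod 47).
The residues are {1, 2, 3, 4, 6, 7, 8, 9, 12, 14, 16, 17, 18, 21, 24, 25, 27, 28, 32, 34, 36, 37, 42}; the non-residues are the remaining 23 nonzero classes.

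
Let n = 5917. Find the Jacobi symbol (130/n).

Pull out 2: since 5917 ≡ 5 (mod 8), (2/5917) = -1.
Reciprocity: 65 ≡ 1 and 5917 ≡ 1 (mod 4), so (65/5917) = +(5917/65).
Reduce top mod 65: now compute (2/65).
Pull out 2: since 65 ≡ 1 (mod 8), (2/65) = +1.
Reached (1/65) = 1. Collecting the sign flips along the way, the symbol is -1.

-1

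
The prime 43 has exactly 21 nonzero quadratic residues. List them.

1,4,6,9,10,11,13,14,15,16,17,21,23,24,25,31,35,36,38,40,41

Square k = 1,…,21 (k and 43−k give the same square):
1²=1, 2²=4, 3²=9, 4²=16, 5²=25, 6²=36, 7²≡6, 8²≡21, 9²≡38, 10²≡14, 11²≡35, 12²≡15, 13²≡40, 14²≡24, 15²≡10, 16²≡41, 17²≡31, 18²≡23, 19²≡17, 20²≡13, 21²≡11 (mod 43).
So the quadratic residues mod 43 are {1, 4, 6, 9, 10, 11, 13, 14, 15, 16, 17, 21, 23, 24, 25, 31, 35, 36, 38, 40, 41}.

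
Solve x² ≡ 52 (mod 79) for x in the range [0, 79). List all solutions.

Since 79 ≡ 3 (mod 4), a square root of 52 is 52^((79+1)/4) = 52^20 mod 79.
Repeated squaring: 52^2≡18, 52^4≡8, 52^8≡64, 52^16≡67 (mod 79).
52^20 = 52^(16+4) ≡ 62 (mod 79).
Check: 62² = 3844 ≡ 52 (mod 79). The two roots are 17 and 62.

17, 62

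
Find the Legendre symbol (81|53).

1

Euler's criterion: (81/53) ≡ 28^26 (mod 53).
28^2 ≡ 42 (mod 53)
28^4 ≡ 15 (mod 53)
28^8 ≡ 13 (mod 53)
28^16 ≡ 10 (mod 53)
28^26 = 28^(16+8+2) ≡ 1 (mod 53).
Result is 1, so (81/53) = 1.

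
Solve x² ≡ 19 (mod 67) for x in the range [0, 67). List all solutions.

Since 67 ≡ 3 (mod 4), a square root of 19 is 19^((67+1)/4) = 19^17 mod 67.
Repeated squaring: 19^2≡26, 19^4≡6, 19^8≡36, 19^16≡23 (mod 67).
19^17 = 19^(16+1) ≡ 35 (mod 67).
Check: 35² = 1225 ≡ 19 (mod 67). The two roots are 32 and 35.

32, 35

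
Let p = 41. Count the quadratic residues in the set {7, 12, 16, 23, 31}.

(7/41) = -1 → non-residue.
(12/41) = -1 → non-residue.
(16/41) = +1 → QR.
(23/41) = +1 → QR.
(31/41) = +1 → QR.
Total quadratic residues among the 5: 3.

3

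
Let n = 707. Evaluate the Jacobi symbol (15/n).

-1

Reciprocity: 15 ≡ 3 and 707 ≡ 3 (mod 4), so (15/707) = −(707/15).
Reduce top mod 15: now compute (2/15).
Pull out 2: since 15 ≡ 7 (mod 8), (2/15) = +1.
Reached (1/15) = 1. Collecting the sign flips along the way, the symbol is -1.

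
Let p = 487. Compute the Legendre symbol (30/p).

Pull out 2: since 487 ≡ 7 (mod 8), (2/487) = +1.
Reciprocity: 15 ≡ 3 and 487 ≡ 3 (mod 4), so (15/487) = −(487/15).
Reduce top mod 15: now compute (7/15).
Reciprocity: 7 ≡ 3 and 15 ≡ 3 (mod 4), so (7/15) = −(15/7).
Reduce top mod 7: now compute (1/7).
Reached (1/7) = 1. Collecting the sign flips along the way, the symbol is +1.

1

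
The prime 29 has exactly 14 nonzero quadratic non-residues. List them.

2, 3, 8, 10, 11, 12, 14, 15, 17, 18, 19, 21, 26, 27

Square k = 1,…,14 (k and 29−k give the same square):
1²=1, 2²=4, 3²=9, 4²=16, 5²=25, 6²≡7, 7²≡20, 8²≡6, 9²≡23, 10²≡13, 11²≡5, 12²≡28, 13²≡24, 14²≡22 (mod 29).
The residues are {1, 4, 5, 6, 7, 9, 13, 16, 20, 22, 23, 24, 25, 28}; the non-residues are the remaining 14 nonzero classes.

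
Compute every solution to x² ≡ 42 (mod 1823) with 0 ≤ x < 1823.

Since 1823 ≡ 3 (mod 4), a square root of 42 is 42^((1823+1)/4) = 42^456 mod 1823.
Repeated squaring: 42^2≡1764, 42^4≡1658, 42^8≡1703, 42^16≡1639, 42^32≡1042, 42^64≡1079, 42^128≡1167, 42^256≡108 (mod 1823).
42^456 = 42^(256+128+64+8) ≡ 1058 (mod 1823).
Check: 1058² = 1119364 ≡ 42 (mod 1823). The two roots are 765 and 1058.

765, 1058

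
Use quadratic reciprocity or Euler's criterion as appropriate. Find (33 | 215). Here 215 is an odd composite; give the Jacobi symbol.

Reciprocity: 33 ≡ 1 and 215 ≡ 3 (mod 4), so (33/215) = +(215/33).
Reduce top mod 33: now compute (17/33).
Reciprocity: 17 ≡ 1 and 33 ≡ 1 (mod 4), so (17/33) = +(33/17).
Reduce top mod 17: now compute (16/17).
Pull out 2^4: since 17 ≡ 1 (mod 8), (2/17) = +1, so (2/17)^4 = +1.
Reached (1/17) = 1. Collecting the sign flips along the way, the symbol is +1.

1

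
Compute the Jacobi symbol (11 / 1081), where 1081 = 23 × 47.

Reciprocity: 11 ≡ 3 and 1081 ≡ 1 (mod 4), so (11/1081) = +(1081/11).
Reduce top mod 11: now compute (3/11).
Reciprocity: 3 ≡ 3 and 11 ≡ 3 (mod 4), so (3/11) = −(11/3).
Reduce top mod 3: now compute (2/3).
Pull out 2: since 3 ≡ 3 (mod 8), (2/3) = -1.
Reached (1/3) = 1. Collecting the sign flips along the way, the symbol is +1.

1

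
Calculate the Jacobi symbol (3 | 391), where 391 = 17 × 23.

Reciprocity: 3 ≡ 3 and 391 ≡ 3 (mod 4), so (3/391) = −(391/3).
Reduce top mod 3: now compute (1/3).
Reached (1/3) = 1. Collecting the sign flips along the way, the symbol is -1.

-1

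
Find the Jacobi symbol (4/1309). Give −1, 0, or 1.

Pull out 2^2: since 1309 ≡ 5 (mod 8), (2/1309) = -1, so (2/1309)^2 = +1.
Reached (1/1309) = 1. Collecting the sign flips along the way, the symbol is +1.

1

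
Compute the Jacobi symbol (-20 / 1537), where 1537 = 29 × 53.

-1

First reduce: -20 ≡ 1517 (mod 1537).
Reciprocity: 1517 ≡ 1 and 1537 ≡ 1 (mod 4), so (1517/1537) = +(1537/1517).
Reduce top mod 1517: now compute (20/1517).
Pull out 2^2: since 1517 ≡ 5 (mod 8), (2/1517) = -1, so (2/1517)^2 = +1.
Reciprocity: 5 ≡ 1 and 1517 ≡ 1 (mod 4), so (5/1517) = +(1517/5).
Reduce top mod 5: now compute (2/5).
Pull out 2: since 5 ≡ 5 (mod 8), (2/5) = -1.
Reached (1/5) = 1. Collecting the sign flips along the way, the symbol is -1.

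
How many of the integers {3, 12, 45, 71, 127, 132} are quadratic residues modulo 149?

(3/149) = -1 → non-residue.
(12/149) = -1 → non-residue.
(45/149) = +1 → QR.
(71/149) = -1 → non-residue.
(127/149) = +1 → QR.
(132/149) = +1 → QR.
Total quadratic residues among the 6: 3.

3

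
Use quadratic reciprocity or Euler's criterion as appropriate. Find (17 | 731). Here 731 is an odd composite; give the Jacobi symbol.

0

Reciprocity: 17 ≡ 1 and 731 ≡ 3 (mod 4), so (17/731) = +(731/17).
Reduce top mod 17: now compute (0/17).
Top reduces to 0: gcd > 1, so the symbol is 0.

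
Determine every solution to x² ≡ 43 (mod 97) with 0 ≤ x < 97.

97 ≡ 1 (mod 4), so we find a root by search.
Trying successive values, 25² = 625 ≡ 43 (mod 97). The other root is 97 − 25 = 72.

25, 72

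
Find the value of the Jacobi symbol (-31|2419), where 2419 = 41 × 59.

1

First reduce: -31 ≡ 2388 (mod 2419).
Pull out 2^2: since 2419 ≡ 3 (mod 8), (2/2419) = -1, so (2/2419)^2 = +1.
Reciprocity: 597 ≡ 1 and 2419 ≡ 3 (mod 4), so (597/2419) = +(2419/597).
Reduce top mod 597: now compute (31/597).
Reciprocity: 31 ≡ 3 and 597 ≡ 1 (mod 4), so (31/597) = +(597/31).
Reduce top mod 31: now compute (8/31).
Pull out 2^3: since 31 ≡ 7 (mod 8), (2/31) = +1, so (2/31)^3 = +1.
Reached (1/31) = 1. Collecting the sign flips along the way, the symbol is +1.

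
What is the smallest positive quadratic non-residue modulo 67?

(2/67) = −1, so 2 is the smallest positive non-residue mod 67.

2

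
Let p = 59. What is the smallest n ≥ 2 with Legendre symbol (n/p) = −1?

2

(2/59) = −1, so 2 is the smallest positive non-residue mod 59.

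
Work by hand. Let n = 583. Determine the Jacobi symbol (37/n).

Reciprocity: 37 ≡ 1 and 583 ≡ 3 (mod 4), so (37/583) = +(583/37).
Reduce top mod 37: now compute (28/37).
Pull out 2^2: since 37 ≡ 5 (mod 8), (2/37) = -1, so (2/37)^2 = +1.
Reciprocity: 7 ≡ 3 and 37 ≡ 1 (mod 4), so (7/37) = +(37/7).
Reduce top mod 7: now compute (2/7).
Pull out 2: since 7 ≡ 7 (mod 8), (2/7) = +1.
Reached (1/7) = 1. Collecting the sign flips along the way, the symbol is +1.

1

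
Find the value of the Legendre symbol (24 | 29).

Pull out 2^3: since 29 ≡ 5 (mod 8), (2/29) = -1, so (2/29)^3 = -1.
Reciprocity: 3 ≡ 3 and 29 ≡ 1 (mod 4), so (3/29) = +(29/3).
Reduce top mod 3: now compute (2/3).
Pull out 2: since 3 ≡ 3 (mod 8), (2/3) = -1.
Reached (1/3) = 1. Collecting the sign flips along the way, the symbol is +1.

1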